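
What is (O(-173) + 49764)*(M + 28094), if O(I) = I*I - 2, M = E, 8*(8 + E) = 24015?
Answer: 19819390773/8 ≈ 2.4774e+9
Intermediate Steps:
E = 23951/8 (E = -8 + (⅛)*24015 = -8 + 24015/8 = 23951/8 ≈ 2993.9)
M = 23951/8 ≈ 2993.9
O(I) = -2 + I² (O(I) = I² - 2 = -2 + I²)
(O(-173) + 49764)*(M + 28094) = ((-2 + (-173)²) + 49764)*(23951/8 + 28094) = ((-2 + 29929) + 49764)*(248703/8) = (29927 + 49764)*(248703/8) = 79691*(248703/8) = 19819390773/8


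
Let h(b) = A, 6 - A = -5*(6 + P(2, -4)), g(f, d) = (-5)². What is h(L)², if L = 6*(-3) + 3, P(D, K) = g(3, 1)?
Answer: 25921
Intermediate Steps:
g(f, d) = 25
P(D, K) = 25
A = 161 (A = 6 - (-5)*(6 + 25) = 6 - (-5)*31 = 6 - 1*(-155) = 6 + 155 = 161)
L = -15 (L = -18 + 3 = -15)
h(b) = 161
h(L)² = 161² = 25921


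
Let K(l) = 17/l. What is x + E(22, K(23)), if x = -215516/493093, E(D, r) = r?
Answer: 3425713/11341139 ≈ 0.30206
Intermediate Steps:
x = -215516/493093 (x = -215516*1/493093 = -215516/493093 ≈ -0.43707)
x + E(22, K(23)) = -215516/493093 + 17/23 = 3425713/11341139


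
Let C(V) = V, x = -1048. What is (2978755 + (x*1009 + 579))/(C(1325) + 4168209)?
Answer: 960951/2084767 ≈ 0.46094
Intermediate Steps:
(2978755 + (x*1009 + 579))/(C(1325) + 4168209) = (2978755 + (-1048*1009 + 579))/(1325 + 4168209) = (2978755 + (-1057432 + 579))/4169534 = (2978755 - 1056853)*(1/4169534) = 1921902*(1/4169534) = 960951/2084767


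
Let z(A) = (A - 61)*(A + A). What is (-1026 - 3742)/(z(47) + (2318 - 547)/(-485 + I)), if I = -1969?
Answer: 11700672/3231235 ≈ 3.6211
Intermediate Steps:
z(A) = 2*A*(-61 + A) (z(A) = (-61 + A)*(2*A) = 2*A*(-61 + A))
(-1026 - 3742)/(z(47) + (2318 - 547)/(-485 + I)) = (-1026 - 3742)/(2*47*(-61 + 47) + (2318 - 547)/(-485 - 1969)) = -4768/(2*47*(-14) + 1771/(-2454)) = -4768/(-1316 + 1771*(-1/2454)) = -4768/(-1316 - 1771/2454) = -4768/(-3231235/2454) = -4768*(-2454/3231235) = 11700672/3231235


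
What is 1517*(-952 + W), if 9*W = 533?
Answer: -12189095/9 ≈ -1.3543e+6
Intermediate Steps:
W = 533/9 (W = (⅑)*533 = 533/9 ≈ 59.222)
1517*(-952 + W) = 1517*(-952 + 533/9) = 1517*(-8035/9) = -12189095/9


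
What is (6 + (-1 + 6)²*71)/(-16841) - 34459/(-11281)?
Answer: 560232558/189983321 ≈ 2.9489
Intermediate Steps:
(6 + (-1 + 6)²*71)/(-16841) - 34459/(-11281) = (6 + 5²*71)*(-1/16841) - 34459*(-1/11281) = (6 + 25*71)*(-1/16841) + 34459/11281 = (6 + 1775)*(-1/16841) + 34459/11281 = 1781*(-1/16841) + 34459/11281 = -1781/16841 + 34459/11281 = 560232558/189983321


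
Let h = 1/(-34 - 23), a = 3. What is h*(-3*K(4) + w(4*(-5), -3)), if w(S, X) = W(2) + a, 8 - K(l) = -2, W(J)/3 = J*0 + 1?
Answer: 8/19 ≈ 0.42105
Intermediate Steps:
W(J) = 3 (W(J) = 3*(J*0 + 1) = 3*(0 + 1) = 3*1 = 3)
K(l) = 10 (K(l) = 8 - 1*(-2) = 8 + 2 = 10)
w(S, X) = 6 (w(S, X) = 3 + 3 = 6)
h = -1/57 (h = 1/(-57) = -1/57 ≈ -0.017544)
h*(-3*K(4) + w(4*(-5), -3)) = -(-3*10 + 6)/57 = -(-30 + 6)/57 = -1/57*(-24) = 8/19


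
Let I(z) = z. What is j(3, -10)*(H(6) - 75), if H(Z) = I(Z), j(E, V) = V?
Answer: 690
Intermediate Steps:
H(Z) = Z
j(3, -10)*(H(6) - 75) = -10*(6 - 75) = -10*(-69) = 690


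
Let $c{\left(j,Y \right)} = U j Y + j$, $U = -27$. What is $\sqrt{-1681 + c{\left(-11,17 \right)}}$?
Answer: $3 \sqrt{373} \approx 57.94$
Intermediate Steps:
$c{\left(j,Y \right)} = j - 27 Y j$ ($c{\left(j,Y \right)} = - 27 j Y + j = - 27 Y j + j = j - 27 Y j$)
$\sqrt{-1681 + c{\left(-11,17 \right)}} = \sqrt{-1681 - 11 \left(1 - 459\right)} = \sqrt{-1681 - -5038} = \sqrt{-1681 + 5038} = \sqrt{3357} = 3 \sqrt{373}$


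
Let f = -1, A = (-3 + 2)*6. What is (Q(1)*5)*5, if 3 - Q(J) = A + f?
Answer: 250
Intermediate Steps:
A = -6 (A = -1*6 = -6)
Q(J) = 10 (Q(J) = 3 - (-6 - 1) = 3 - 1*(-7) = 3 + 7 = 10)
(Q(1)*5)*5 = (10*5)*5 = 50*5 = 250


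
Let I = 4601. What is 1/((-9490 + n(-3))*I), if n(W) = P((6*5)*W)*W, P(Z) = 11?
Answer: -1/43815323 ≈ -2.2823e-8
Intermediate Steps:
n(W) = 11*W
1/((-9490 + n(-3))*I) = 1/((-9490 + 11*(-3))*4601) = (1/4601)/(-9490 - 33) = (1/4601)/(-9523) = -1/9523*1/4601 = -1/43815323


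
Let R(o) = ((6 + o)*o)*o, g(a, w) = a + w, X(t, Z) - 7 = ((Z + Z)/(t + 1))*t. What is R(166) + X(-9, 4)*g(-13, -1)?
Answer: 4739408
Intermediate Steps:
X(t, Z) = 7 + 2*Z*t/(1 + t) (X(t, Z) = 7 + ((Z + Z)/(t + 1))*t = 7 + ((2*Z)/(1 + t))*t = 7 + (2*Z/(1 + t))*t = 7 + 2*Z*t/(1 + t))
R(o) = o²*(6 + o) (R(o) = (o*(6 + o))*o = o²*(6 + o))
R(166) + X(-9, 4)*g(-13, -1) = 166²*(6 + 166) + ((7 + 7*(-9) + 2*4*(-9))/(1 - 9))*(-13 - 1) = 27556*172 + ((7 - 63 - 72)/(-8))*(-14) = 4739632 - ⅛*(-128)*(-14) = 4739632 + 16*(-14) = 4739632 - 224 = 4739408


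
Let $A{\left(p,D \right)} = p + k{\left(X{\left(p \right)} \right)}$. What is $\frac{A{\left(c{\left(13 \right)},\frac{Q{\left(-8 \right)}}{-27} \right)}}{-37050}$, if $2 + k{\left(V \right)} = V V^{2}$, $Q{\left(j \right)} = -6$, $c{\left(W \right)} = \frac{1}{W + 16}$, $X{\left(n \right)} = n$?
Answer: $\frac{23968}{451806225} \approx 5.3049 \cdot 10^{-5}$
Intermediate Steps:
$c{\left(W \right)} = \frac{1}{16 + W}$
$k{\left(V \right)} = -2 + V^{3}$ ($k{\left(V \right)} = -2 + V V^{2} = -2 + V^{3}$)
$A{\left(p,D \right)} = -2 + p + p^{3}$ ($A{\left(p,D \right)} = p + \left(-2 + p^{3}\right) = -2 + p + p^{3}$)
$\frac{A{\left(c{\left(13 \right)},\frac{Q{\left(-8 \right)}}{-27} \right)}}{-37050} = \frac{-2 + \frac{1}{16 + 13} + \left(\frac{1}{16 + 13}\right)^{3}}{-37050} = \left(-2 + \frac{1}{29} + \left(\frac{1}{29}\right)^{3}\right) \left(- \frac{1}{37050}\right) = \left(-2 + \frac{1}{29} + \frac{1}{24389}\right) \left(- \frac{1}{37050}\right) = \left(- \frac{47936}{24389}\right) \left(- \frac{1}{37050}\right) = \frac{23968}{451806225}$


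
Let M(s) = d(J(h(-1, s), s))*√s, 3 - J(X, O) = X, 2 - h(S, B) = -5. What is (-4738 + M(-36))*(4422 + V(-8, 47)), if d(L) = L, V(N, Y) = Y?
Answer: -21174122 - 107256*I ≈ -2.1174e+7 - 1.0726e+5*I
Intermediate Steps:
h(S, B) = 7 (h(S, B) = 2 - 1*(-5) = 2 + 5 = 7)
J(X, O) = 3 - X
M(s) = -4*√s (M(s) = (3 - 1*7)*√s = (3 - 7)*√s = -4*√s)
(-4738 + M(-36))*(4422 + V(-8, 47)) = (-4738 - 24*I)*(4422 + 47) = (-4738 - 24*I)*4469 = -21174122 - 107256*I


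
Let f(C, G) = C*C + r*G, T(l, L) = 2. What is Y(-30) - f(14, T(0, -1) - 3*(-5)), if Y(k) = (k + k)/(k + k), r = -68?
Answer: 961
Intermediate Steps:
Y(k) = 1 (Y(k) = (2*k)/((2*k)) = (2*k)*(1/(2*k)) = 1)
f(C, G) = C² - 68*G (f(C, G) = C*C - 68*G = C² - 68*G)
Y(-30) - f(14, T(0, -1) - 3*(-5)) = 1 - (14² - 68*(2 - 3*(-5))) = 1 - (196 - 68*(2 + 15)) = 1 - (196 - 68*17) = 1 - (196 - 1156) = 1 - 1*(-960) = 1 + 960 = 961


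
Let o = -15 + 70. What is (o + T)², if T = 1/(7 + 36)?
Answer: 5597956/1849 ≈ 3027.6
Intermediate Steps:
T = 1/43 ≈ 0.023256
o = 55
(o + T)² = (55 + 1/43)² = (2366/43)² = 5597956/1849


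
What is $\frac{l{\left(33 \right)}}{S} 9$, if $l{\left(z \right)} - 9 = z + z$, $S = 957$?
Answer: $\frac{225}{319} \approx 0.70533$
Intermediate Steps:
$l{\left(z \right)} = 9 + 2 z$ ($l{\left(z \right)} = 9 + \left(z + z\right) = 9 + 2 z$)
$\frac{l{\left(33 \right)}}{S} 9 = \frac{9 + 2 \cdot 33}{957} \cdot 9 = \left(9 + 66\right) \frac{1}{957} \cdot 9 = 75 \cdot \frac{1}{957} \cdot 9 = \frac{25}{319} \cdot 9 = \frac{225}{319}$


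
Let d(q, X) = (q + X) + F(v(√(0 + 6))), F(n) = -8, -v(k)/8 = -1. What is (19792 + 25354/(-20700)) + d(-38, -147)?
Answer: 202836973/10350 ≈ 19598.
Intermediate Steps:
v(k) = 8 (v(k) = -8*(-1) = 8)
d(q, X) = -8 + X + q (d(q, X) = (q + X) - 8 = (X + q) - 8 = -8 + X + q)
(19792 + 25354/(-20700)) + d(-38, -147) = (19792 + 25354/(-20700)) + (-8 - 147 - 38) = (19792 + 25354*(-1/20700)) - 193 = (19792 - 12677/10350) - 193 = 204834523/10350 - 193 = 202836973/10350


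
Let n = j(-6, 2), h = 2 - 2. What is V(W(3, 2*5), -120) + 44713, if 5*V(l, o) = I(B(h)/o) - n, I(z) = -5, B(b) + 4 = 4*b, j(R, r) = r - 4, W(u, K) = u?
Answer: 223562/5 ≈ 44712.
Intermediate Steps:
j(R, r) = -4 + r
h = 0
B(b) = -4 + 4*b
n = -2 (n = -4 + 2 = -2)
V(l, o) = -⅗ (V(l, o) = (-5 - 1*(-2))/5 = (-5 + 2)/5 = (⅕)*(-3) = -⅗)
V(W(3, 2*5), -120) + 44713 = -⅗ + 44713 = 223562/5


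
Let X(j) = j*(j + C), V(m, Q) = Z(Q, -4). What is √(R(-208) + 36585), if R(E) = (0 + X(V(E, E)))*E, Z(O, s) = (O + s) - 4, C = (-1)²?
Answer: 3*I*√1069215 ≈ 3102.1*I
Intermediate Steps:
C = 1
Z(O, s) = -4 + O + s
V(m, Q) = -8 + Q (V(m, Q) = -4 + Q - 4 = -8 + Q)
X(j) = j*(1 + j) (X(j) = j*(j + 1) = j*(1 + j))
R(E) = E*(-8 + E)*(-7 + E) (R(E) = (0 + (-8 + E)*(1 + (-8 + E)))*E = (0 + (-8 + E)*(-7 + E))*E = ((-8 + E)*(-7 + E))*E = E*(-8 + E)*(-7 + E))
√(R(-208) + 36585) = √(-208*(-8 - 208)*(-7 - 208) + 36585) = √(-208*(-216)*(-215) + 36585) = √(-9659520 + 36585) = √(-9622935) = 3*I*√1069215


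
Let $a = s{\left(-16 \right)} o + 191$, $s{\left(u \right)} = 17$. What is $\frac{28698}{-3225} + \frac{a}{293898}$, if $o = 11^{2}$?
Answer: $- \frac{1404505834}{157970175} \approx -8.891$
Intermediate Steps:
$o = 121$
$a = 2248$ ($a = 17 \cdot 121 + 191 = 2057 + 191 = 2248$)
$\frac{28698}{-3225} + \frac{a}{293898} = \frac{28698}{-3225} + \frac{2248}{293898} = 28698 \left(- \frac{1}{3225}\right) + 2248 \cdot \frac{1}{293898} = - \frac{9566}{1075} + \frac{1124}{146949} = - \frac{1404505834}{157970175}$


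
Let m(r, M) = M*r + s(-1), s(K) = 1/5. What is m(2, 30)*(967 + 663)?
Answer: 98126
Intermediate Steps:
s(K) = ⅕
m(r, M) = ⅕ + M*r (m(r, M) = M*r + ⅕ = ⅕ + M*r)
m(2, 30)*(967 + 663) = (⅕ + 30*2)*(967 + 663) = (⅕ + 60)*1630 = (301/5)*1630 = 98126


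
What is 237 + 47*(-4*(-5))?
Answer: 1177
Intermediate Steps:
237 + 47*(-4*(-5)) = 237 + 47*20 = 237 + 940 = 1177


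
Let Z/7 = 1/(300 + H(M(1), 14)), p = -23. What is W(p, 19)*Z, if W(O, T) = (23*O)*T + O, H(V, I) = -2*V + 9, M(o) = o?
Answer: -70518/307 ≈ -229.70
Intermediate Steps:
H(V, I) = 9 - 2*V
Z = 7/307 (Z = 7/(300 + (9 - 2*1)) = 7/(300 + (9 - 2)) = 7/(300 + 7) = 7/307 ≈ 0.022801)
W(O, T) = O + 23*O*T (W(O, T) = 23*O*T + O = O + 23*O*T)
W(p, 19)*Z = -23*(1 + 23*19)*(7/307) = -23*(1 + 437)*(7/307) = -23*438*(7/307) = -10074*7/307 = -70518/307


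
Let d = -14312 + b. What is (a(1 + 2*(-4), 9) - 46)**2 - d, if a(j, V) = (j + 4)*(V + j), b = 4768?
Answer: 12248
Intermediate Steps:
a(j, V) = (4 + j)*(V + j)
d = -9544 (d = -14312 + 4768 = -9544)
(a(1 + 2*(-4), 9) - 46)**2 - d = (((1 + 2*(-4))**2 + 4*9 + 4*(1 + 2*(-4)) + 9*(1 + 2*(-4))) - 46)**2 - 1*(-9544) = (((1 - 8)**2 + 36 + 4*(1 - 8) + 9*(1 - 8)) - 46)**2 + 9544 = (((-7)**2 + 36 + 4*(-7) + 9*(-7)) - 46)**2 + 9544 = ((49 + 36 - 28 - 63) - 46)**2 + 9544 = (-6 - 46)**2 + 9544 = (-52)**2 + 9544 = 2704 + 9544 = 12248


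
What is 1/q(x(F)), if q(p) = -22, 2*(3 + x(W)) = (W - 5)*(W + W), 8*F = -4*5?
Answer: -1/22 ≈ -0.045455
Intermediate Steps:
F = -5/2 (F = (-4*5)/8 = (1/8)*(-20) = -5/2 ≈ -2.5000)
x(W) = -3 + W*(-5 + W) (x(W) = -3 + ((W - 5)*(W + W))/2 = -3 + ((-5 + W)*(2*W))/2 = -3 + (2*W*(-5 + W))/2 = -3 + W*(-5 + W))
1/q(x(F)) = 1/(-22) = -1/22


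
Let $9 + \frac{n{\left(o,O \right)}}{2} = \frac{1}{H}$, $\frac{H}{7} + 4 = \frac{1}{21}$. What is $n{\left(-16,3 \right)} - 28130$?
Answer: $- \frac{2336290}{83} \approx -28148.0$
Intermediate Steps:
$H = - \frac{83}{3}$ ($H = -28 + \frac{7}{21} = -28 + 7 \cdot \frac{1}{21} = -28 + \frac{1}{3} = - \frac{83}{3} \approx -27.667$)
$n{\left(o,O \right)} = - \frac{1500}{83}$ ($n{\left(o,O \right)} = -18 + \frac{2}{- \frac{83}{3}} = -18 + 2 \left(- \frac{3}{83}\right) = -18 - \frac{6}{83} = - \frac{1500}{83}$)
$n{\left(-16,3 \right)} - 28130 = - \frac{1500}{83} - 28130 = - \frac{2336290}{83}$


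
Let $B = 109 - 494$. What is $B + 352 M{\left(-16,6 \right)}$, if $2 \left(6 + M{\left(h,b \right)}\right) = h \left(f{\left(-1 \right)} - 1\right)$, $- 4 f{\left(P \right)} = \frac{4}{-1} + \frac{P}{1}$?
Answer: $-3201$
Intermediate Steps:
$B = -385$
$f{\left(P \right)} = 1 - \frac{P}{4}$ ($f{\left(P \right)} = - \frac{\frac{4}{-1} + \frac{P}{1}}{4} = - \frac{4 \left(-1\right) + P 1}{4} = - \frac{-4 + P}{4} = 1 - \frac{P}{4}$)
$M{\left(h,b \right)} = -6 + \frac{h}{8}$ ($M{\left(h,b \right)} = -6 + \frac{h \left(\left(1 - - \frac{1}{4}\right) - 1\right)}{2} = -6 + \frac{h \left(\left(1 + \frac{1}{4}\right) - 1\right)}{2} = -6 + \frac{h \left(\frac{5}{4} - 1\right)}{2} = -6 + \frac{h \frac{1}{4}}{2} = -6 + \frac{\frac{1}{4} h}{2} = -6 + \frac{h}{8}$)
$B + 352 M{\left(-16,6 \right)} = -385 + 352 \left(-6 + \frac{1}{8} \left(-16\right)\right) = -385 + 352 \left(-6 - 2\right) = -385 + 352 \left(-8\right) = -385 - 2816 = -3201$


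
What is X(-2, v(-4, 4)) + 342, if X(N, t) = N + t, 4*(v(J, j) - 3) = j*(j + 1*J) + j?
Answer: 344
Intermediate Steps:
v(J, j) = 3 + j/4 + j*(J + j)/4 (v(J, j) = 3 + (j*(j + 1*J) + j)/4 = 3 + (j*(j + J) + j)/4 = 3 + (j*(J + j) + j)/4 = 3 + (j + j*(J + j))/4 = 3 + (j/4 + j*(J + j)/4) = 3 + j/4 + j*(J + j)/4)
X(-2, v(-4, 4)) + 342 = (-2 + (3 + (1/4)*4 + (1/4)*4**2 + (1/4)*(-4)*4)) + 342 = (-2 + (3 + 1 + (1/4)*16 - 4)) + 342 = (-2 + (3 + 1 + 4 - 4)) + 342 = (-2 + 4) + 342 = 2 + 342 = 344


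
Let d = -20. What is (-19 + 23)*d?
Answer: -80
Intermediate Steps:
(-19 + 23)*d = (-19 + 23)*(-20) = 4*(-20) = -80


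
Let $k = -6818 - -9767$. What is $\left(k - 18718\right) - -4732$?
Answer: $-11037$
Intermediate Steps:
$k = 2949$ ($k = -6818 + 9767 = 2949$)
$\left(k - 18718\right) - -4732 = \left(2949 - 18718\right) - -4732 = \left(2949 - 18718\right) + 4732 = -15769 + 4732 = -11037$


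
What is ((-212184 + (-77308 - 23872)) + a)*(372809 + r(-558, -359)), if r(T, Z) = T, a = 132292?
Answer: -67404233072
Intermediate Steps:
((-212184 + (-77308 - 23872)) + a)*(372809 + r(-558, -359)) = ((-212184 + (-77308 - 23872)) + 132292)*(372809 - 558) = ((-212184 - 101180) + 132292)*372251 = (-313364 + 132292)*372251 = -181072*372251 = -67404233072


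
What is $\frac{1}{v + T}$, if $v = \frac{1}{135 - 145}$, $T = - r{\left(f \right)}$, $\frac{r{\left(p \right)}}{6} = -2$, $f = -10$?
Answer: $\frac{10}{119} \approx 0.084034$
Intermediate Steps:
$r{\left(p \right)} = -12$ ($r{\left(p \right)} = 6 \left(-2\right) = -12$)
$T = 12$ ($T = \left(-1\right) \left(-12\right) = 12$)
$v = - \frac{1}{10}$ ($v = \frac{1}{-10} = - \frac{1}{10} \approx -0.1$)
$\frac{1}{v + T} = \frac{1}{- \frac{1}{10} + 12} = \frac{1}{\frac{119}{10}} = \frac{10}{119}$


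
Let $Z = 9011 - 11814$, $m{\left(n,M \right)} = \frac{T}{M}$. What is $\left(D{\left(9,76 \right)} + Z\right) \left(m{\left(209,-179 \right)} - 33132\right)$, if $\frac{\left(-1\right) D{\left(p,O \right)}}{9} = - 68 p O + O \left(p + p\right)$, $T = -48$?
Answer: $- \frac{2392947515940}{179} \approx -1.3368 \cdot 10^{10}$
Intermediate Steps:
$m{\left(n,M \right)} = - \frac{48}{M}$
$Z = -2803$ ($Z = 9011 - 11814 = -2803$)
$D{\left(p,O \right)} = 594 O p$ ($D{\left(p,O \right)} = - 9 \left(- 68 p O + O \left(p + p\right)\right) = - 9 \left(- 68 O p + O 2 p\right) = - 9 \left(- 68 O p + 2 O p\right) = - 9 \left(- 66 O p\right) = 594 O p$)
$\left(D{\left(9,76 \right)} + Z\right) \left(m{\left(209,-179 \right)} - 33132\right) = \left(594 \cdot 76 \cdot 9 - 2803\right) \left(- \frac{48}{-179} - 33132\right) = \left(406296 - 2803\right) \left(\left(-48\right) \left(- \frac{1}{179}\right) - 33132\right) = 403493 \left(\frac{48}{179} - 33132\right) = 403493 \left(- \frac{5930580}{179}\right) = - \frac{2392947515940}{179}$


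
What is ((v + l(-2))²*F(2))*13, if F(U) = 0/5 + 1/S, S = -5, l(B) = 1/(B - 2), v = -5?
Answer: -5733/80 ≈ -71.662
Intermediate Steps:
l(B) = 1/(-2 + B)
F(U) = -⅕ (F(U) = 0/5 + 1/(-5) = 0*(⅕) + 1*(-⅕) = 0 - ⅕ = -⅕)
((v + l(-2))²*F(2))*13 = ((-5 + 1/(-2 - 2))²*(-⅕))*13 = ((-5 + 1/(-4))²*(-⅕))*13 = ((-5 - ¼)²*(-⅕))*13 = ((-21/4)²*(-⅕))*13 = ((441/16)*(-⅕))*13 = -441/80*13 = -5733/80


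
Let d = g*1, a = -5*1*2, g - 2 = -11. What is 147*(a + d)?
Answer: -2793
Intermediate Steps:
g = -9 (g = 2 - 11 = -9)
a = -10 (a = -5*2 = -10)
d = -9 (d = -9*1 = -9)
147*(a + d) = 147*(-10 - 9) = 147*(-19) = -2793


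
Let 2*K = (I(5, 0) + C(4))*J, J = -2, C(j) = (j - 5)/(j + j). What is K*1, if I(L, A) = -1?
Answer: 9/8 ≈ 1.1250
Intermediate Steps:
C(j) = (-5 + j)/(2*j) (C(j) = (-5 + j)/((2*j)) = (-5 + j)*(1/(2*j)) = (-5 + j)/(2*j))
K = 9/8 (K = ((-1 + (1/2)*(-5 + 4)/4)*(-2))/2 = ((-1 + (1/2)*(1/4)*(-1))*(-2))/2 = ((-1 - 1/8)*(-2))/2 = (-9/8*(-2))/2 = (1/2)*(9/4) = 9/8 ≈ 1.1250)
K*1 = (9/8)*1 = 9/8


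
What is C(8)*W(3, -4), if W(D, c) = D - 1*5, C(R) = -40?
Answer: 80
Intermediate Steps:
W(D, c) = -5 + D (W(D, c) = D - 5 = -5 + D)
C(8)*W(3, -4) = -40*(-5 + 3) = -40*(-2) = 80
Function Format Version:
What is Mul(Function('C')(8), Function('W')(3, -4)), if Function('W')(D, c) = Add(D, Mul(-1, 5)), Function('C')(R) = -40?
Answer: 80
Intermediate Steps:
Function('W')(D, c) = Add(-5, D) (Function('W')(D, c) = Add(D, -5) = Add(-5, D))
Mul(Function('C')(8), Function('W')(3, -4)) = Mul(-40, Add(-5, 3)) = Mul(-40, -2) = 80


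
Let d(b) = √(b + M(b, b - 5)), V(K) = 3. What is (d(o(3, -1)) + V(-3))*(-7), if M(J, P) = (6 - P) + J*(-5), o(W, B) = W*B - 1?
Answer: -21 - 7*√31 ≈ -59.974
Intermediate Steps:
o(W, B) = -1 + B*W (o(W, B) = B*W - 1 = -1 + B*W)
M(J, P) = 6 - P - 5*J (M(J, P) = (6 - P) - 5*J = 6 - P - 5*J)
d(b) = √(11 - 5*b) (d(b) = √(b + (6 - (b - 5) - 5*b)) = √(b + (6 - (-5 + b) - 5*b)) = √(b + (6 + (5 - b) - 5*b)) = √(b + (11 - 6*b)) = √(11 - 5*b))
(d(o(3, -1)) + V(-3))*(-7) = (√(11 - 5*(-1 - 1*3)) + 3)*(-7) = (√(11 - 5*(-1 - 3)) + 3)*(-7) = (√(11 - 5*(-4)) + 3)*(-7) = (√(11 + 20) + 3)*(-7) = (√31 + 3)*(-7) = (3 + √31)*(-7) = -21 - 7*√31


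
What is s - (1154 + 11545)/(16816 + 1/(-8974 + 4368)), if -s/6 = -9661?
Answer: 498852085064/8606055 ≈ 57965.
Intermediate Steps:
s = 57966 (s = -6*(-9661) = 57966)
s - (1154 + 11545)/(16816 + 1/(-8974 + 4368)) = 57966 - (1154 + 11545)/(16816 + 1/(-8974 + 4368)) = 57966 - 12699/(16816 + 1/(-4606)) = 57966 - 12699/(16816 - 1/4606) = 57966 - 12699/77454495/4606 = 57966 - 12699*4606/77454495 = 57966 - 1*6499066/8606055 = 57966 - 6499066/8606055 = 498852085064/8606055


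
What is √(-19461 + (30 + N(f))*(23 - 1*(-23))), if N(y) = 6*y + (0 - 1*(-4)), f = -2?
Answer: I*√18449 ≈ 135.83*I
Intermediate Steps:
N(y) = 4 + 6*y (N(y) = 6*y + (0 + 4) = 6*y + 4 = 4 + 6*y)
√(-19461 + (30 + N(f))*(23 - 1*(-23))) = √(-19461 + (30 + (4 + 6*(-2)))*(23 - 1*(-23))) = √(-19461 + (30 + (4 - 12))*(23 + 23)) = √(-19461 + (30 - 8)*46) = √(-19461 + 22*46) = √(-19461 + 1012) = √(-18449) = I*√18449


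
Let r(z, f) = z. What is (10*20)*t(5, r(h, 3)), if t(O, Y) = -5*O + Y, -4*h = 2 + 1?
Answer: -5150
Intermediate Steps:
h = -3/4 (h = -(2 + 1)/4 = -1/4*3 = -3/4 ≈ -0.75000)
t(O, Y) = Y - 5*O
(10*20)*t(5, r(h, 3)) = (10*20)*(-3/4 - 5*5) = 200*(-3/4 - 25) = 200*(-103/4) = -5150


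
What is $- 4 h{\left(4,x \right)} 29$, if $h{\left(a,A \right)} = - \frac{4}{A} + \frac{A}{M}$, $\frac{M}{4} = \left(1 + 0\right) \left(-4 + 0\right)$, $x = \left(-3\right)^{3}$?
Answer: $- \frac{22997}{108} \approx -212.94$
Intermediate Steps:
$x = -27$
$M = -16$ ($M = 4 \left(1 + 0\right) \left(-4 + 0\right) = 4 \cdot 1 \left(-4\right) = 4 \left(-4\right) = -16$)
$h{\left(a,A \right)} = - \frac{4}{A} - \frac{A}{16}$ ($h{\left(a,A \right)} = - \frac{4}{A} + \frac{A}{-16} = - \frac{4}{A} + A \left(- \frac{1}{16}\right) = - \frac{4}{A} - \frac{A}{16}$)
$- 4 h{\left(4,x \right)} 29 = - 4 \left(- \frac{4}{-27} - - \frac{27}{16}\right) 29 = - 4 \left(\left(-4\right) \left(- \frac{1}{27}\right) + \frac{27}{16}\right) 29 = - 4 \left(\frac{4}{27} + \frac{27}{16}\right) 29 = \left(-4\right) \frac{793}{432} \cdot 29 = \left(- \frac{793}{108}\right) 29 = - \frac{22997}{108}$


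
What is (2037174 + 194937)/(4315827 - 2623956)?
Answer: 744037/563957 ≈ 1.3193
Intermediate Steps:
(2037174 + 194937)/(4315827 - 2623956) = 2232111/1691871 = 2232111*(1/1691871) = 744037/563957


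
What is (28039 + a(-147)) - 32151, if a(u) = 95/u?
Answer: -604559/147 ≈ -4112.6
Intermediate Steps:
(28039 + a(-147)) - 32151 = (28039 + 95/(-147)) - 32151 = (28039 + 95*(-1/147)) - 32151 = (28039 - 95/147) - 32151 = 4121638/147 - 32151 = -604559/147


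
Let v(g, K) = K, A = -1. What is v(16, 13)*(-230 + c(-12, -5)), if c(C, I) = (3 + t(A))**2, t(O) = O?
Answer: -2938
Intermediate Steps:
c(C, I) = 4 (c(C, I) = (3 - 1)**2 = 2**2 = 4)
v(16, 13)*(-230 + c(-12, -5)) = 13*(-230 + 4) = 13*(-226) = -2938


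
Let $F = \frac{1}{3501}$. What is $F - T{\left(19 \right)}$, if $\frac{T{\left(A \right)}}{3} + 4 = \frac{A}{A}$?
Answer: $\frac{31510}{3501} \approx 9.0003$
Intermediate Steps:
$T{\left(A \right)} = -9$ ($T{\left(A \right)} = -12 + 3 \frac{A}{A} = -12 + 3 \cdot 1 = -12 + 3 = -9$)
$F = \frac{1}{3501} \approx 0.00028563$
$F - T{\left(19 \right)} = \frac{1}{3501} - -9 = \frac{1}{3501} + 9 = \frac{31510}{3501}$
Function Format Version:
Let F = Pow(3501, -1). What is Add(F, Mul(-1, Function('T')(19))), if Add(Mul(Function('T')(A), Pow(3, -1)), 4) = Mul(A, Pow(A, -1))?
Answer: Rational(31510, 3501) ≈ 9.0003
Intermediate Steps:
Function('T')(A) = -9 (Function('T')(A) = Add(-12, Mul(3, Mul(A, Pow(A, -1)))) = Add(-12, Mul(3, 1)) = Add(-12, 3) = -9)
F = Rational(1, 3501) ≈ 0.00028563
Add(F, Mul(-1, Function('T')(19))) = Add(Rational(1, 3501), Mul(-1, -9)) = Add(Rational(1, 3501), 9) = Rational(31510, 3501)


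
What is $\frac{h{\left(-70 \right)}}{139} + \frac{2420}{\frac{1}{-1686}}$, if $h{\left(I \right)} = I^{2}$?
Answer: $- \frac{567131780}{139} \approx -4.0801 \cdot 10^{6}$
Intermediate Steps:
$\frac{h{\left(-70 \right)}}{139} + \frac{2420}{\frac{1}{-1686}} = \frac{\left(-70\right)^{2}}{139} + \frac{2420}{\frac{1}{-1686}} = 4900 \cdot \frac{1}{139} + \frac{2420}{- \frac{1}{1686}} = \frac{4900}{139} + 2420 \left(-1686\right) = \frac{4900}{139} - 4080120 = - \frac{567131780}{139}$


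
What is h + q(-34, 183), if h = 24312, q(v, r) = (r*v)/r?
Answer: 24278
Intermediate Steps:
q(v, r) = v
h + q(-34, 183) = 24312 - 34 = 24278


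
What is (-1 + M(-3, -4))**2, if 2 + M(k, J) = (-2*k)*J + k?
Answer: 900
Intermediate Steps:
M(k, J) = -2 + k - 2*J*k (M(k, J) = -2 + ((-2*k)*J + k) = -2 + (-2*J*k + k) = -2 + (k - 2*J*k) = -2 + k - 2*J*k)
(-1 + M(-3, -4))**2 = (-1 + (-2 - 3 - 2*(-4)*(-3)))**2 = (-1 + (-2 - 3 - 24))**2 = (-1 - 29)**2 = (-30)**2 = 900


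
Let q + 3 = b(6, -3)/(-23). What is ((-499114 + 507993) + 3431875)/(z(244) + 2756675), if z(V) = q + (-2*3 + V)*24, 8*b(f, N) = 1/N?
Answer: 1899296208/1524835969 ≈ 1.2456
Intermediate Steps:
b(f, N) = 1/(8*N)
q = -1655/552 (q = -3 + ((⅛)/(-3))/(-23) = -3 + ((⅛)*(-⅓))*(-1/23) = -3 - 1/24*(-1/23) = -3 + 1/552 = -1655/552 ≈ -2.9982)
z(V) = -81143/552 + 24*V (z(V) = -1655/552 + (-2*3 + V)*24 = -1655/552 + (-6 + V)*24 = -1655/552 + (-144 + 24*V) = -81143/552 + 24*V)
((-499114 + 507993) + 3431875)/(z(244) + 2756675) = ((-499114 + 507993) + 3431875)/((-81143/552 + 24*244) + 2756675) = (8879 + 3431875)/((-81143/552 + 5856) + 2756675) = 3440754/(3151369/552 + 2756675) = 3440754/(1524835969/552) = 3440754*(552/1524835969) = 1899296208/1524835969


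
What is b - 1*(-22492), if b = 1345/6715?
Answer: 30207025/1343 ≈ 22492.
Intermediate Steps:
b = 269/1343 (b = 1345*(1/6715) = 269/1343 ≈ 0.20030)
b - 1*(-22492) = 269/1343 - 1*(-22492) = 269/1343 + 22492 = 30207025/1343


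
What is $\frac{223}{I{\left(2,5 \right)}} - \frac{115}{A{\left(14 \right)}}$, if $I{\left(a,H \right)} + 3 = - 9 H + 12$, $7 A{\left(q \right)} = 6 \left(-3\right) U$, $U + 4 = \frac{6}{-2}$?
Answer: $- \frac{151}{12} \approx -12.583$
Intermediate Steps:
$U = -7$ ($U = -4 + \frac{6}{-2} = -4 + 6 \left(- \frac{1}{2}\right) = -4 - 3 = -7$)
$A{\left(q \right)} = 18$ ($A{\left(q \right)} = \frac{6 \left(-3\right) \left(-7\right)}{7} = \frac{\left(-18\right) \left(-7\right)}{7} = \frac{1}{7} \cdot 126 = 18$)
$I{\left(a,H \right)} = 9 - 9 H$ ($I{\left(a,H \right)} = -3 - \left(-12 + 9 H\right) = 9 - 9 H$)
$\frac{223}{I{\left(2,5 \right)}} - \frac{115}{A{\left(14 \right)}} = \frac{223}{9 - 45} - \frac{115}{18} = \frac{223}{-36} - \frac{115}{18} = 223 \left(- \frac{1}{36}\right) - \frac{115}{18} = - \frac{223}{36} - \frac{115}{18} = - \frac{151}{12}$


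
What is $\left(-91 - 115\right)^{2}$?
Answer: $42436$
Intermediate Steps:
$\left(-91 - 115\right)^{2} = \left(-206\right)^{2} = 42436$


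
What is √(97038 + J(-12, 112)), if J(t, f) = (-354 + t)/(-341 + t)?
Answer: 2*√3022984335/353 ≈ 311.51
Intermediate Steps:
J(t, f) = (-354 + t)/(-341 + t)
√(97038 + J(-12, 112)) = √(97038 + (-354 - 12)/(-341 - 12)) = √(97038 - 366/(-353)) = √(97038 - 1/353*(-366)) = √(97038 + 366/353) = √(34254780/353) = 2*√3022984335/353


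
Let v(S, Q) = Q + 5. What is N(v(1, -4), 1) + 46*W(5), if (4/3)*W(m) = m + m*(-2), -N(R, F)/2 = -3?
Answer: -333/2 ≈ -166.50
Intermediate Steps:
v(S, Q) = 5 + Q
N(R, F) = 6 (N(R, F) = -2*(-3) = 6)
W(m) = -3*m/4 (W(m) = 3*(m + m*(-2))/4 = 3*(m - 2*m)/4 = 3*(-m)/4 = -3*m/4)
N(v(1, -4), 1) + 46*W(5) = 6 + 46*(-¾*5) = 6 + 46*(-15/4) = 6 - 345/2 = -333/2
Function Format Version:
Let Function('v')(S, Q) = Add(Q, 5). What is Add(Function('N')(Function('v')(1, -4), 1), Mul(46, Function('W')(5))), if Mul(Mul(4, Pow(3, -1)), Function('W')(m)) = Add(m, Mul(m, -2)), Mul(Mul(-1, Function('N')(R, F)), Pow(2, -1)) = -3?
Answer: Rational(-333, 2) ≈ -166.50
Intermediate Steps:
Function('v')(S, Q) = Add(5, Q)
Function('N')(R, F) = 6 (Function('N')(R, F) = Mul(-2, -3) = 6)
Function('W')(m) = Mul(Rational(-3, 4), m) (Function('W')(m) = Mul(Rational(3, 4), Add(m, Mul(m, -2))) = Mul(Rational(3, 4), Add(m, Mul(-2, m))) = Mul(Rational(3, 4), Mul(-1, m)) = Mul(Rational(-3, 4), m))
Add(Function('N')(Function('v')(1, -4), 1), Mul(46, Function('W')(5))) = Add(6, Mul(46, Mul(Rational(-3, 4), 5))) = Add(6, Mul(46, Rational(-15, 4))) = Add(6, Rational(-345, 2)) = Rational(-333, 2)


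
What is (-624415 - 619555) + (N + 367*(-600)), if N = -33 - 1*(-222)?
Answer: -1463981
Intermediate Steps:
N = 189 (N = -33 + 222 = 189)
(-624415 - 619555) + (N + 367*(-600)) = (-624415 - 619555) + (189 + 367*(-600)) = -1243970 + (189 - 220200) = -1243970 - 220011 = -1463981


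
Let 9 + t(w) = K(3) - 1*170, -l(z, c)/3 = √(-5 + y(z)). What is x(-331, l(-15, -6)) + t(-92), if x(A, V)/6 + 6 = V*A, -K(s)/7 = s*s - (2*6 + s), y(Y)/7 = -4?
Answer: -173 + 5958*I*√33 ≈ -173.0 + 34226.0*I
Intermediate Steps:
y(Y) = -28 (y(Y) = 7*(-4) = -28)
K(s) = 84 - 7*s² + 7*s (K(s) = -7*(s*s - (2*6 + s)) = -7*(s² - (12 + s)) = -7*(s² + (-12 - s)) = -7*(-12 + s² - s) = 84 - 7*s² + 7*s)
l(z, c) = -3*I*√33 (l(z, c) = -3*√(-5 - 28) = -3*I*√33)
t(w) = -137 (t(w) = -9 + ((84 - 7*3² + 7*3) - 1*170) = -9 + ((84 - 7*9 + 21) - 170) = -9 + ((84 - 63 + 21) - 170) = -9 + (42 - 170) = -9 - 128 = -137)
x(A, V) = -36 + 6*A*V (x(A, V) = -36 + 6*(V*A) = -36 + 6*(A*V) = -36 + 6*A*V)
x(-331, l(-15, -6)) + t(-92) = (-36 + 6*(-331)*(-3*I*√33)) - 137 = (-36 + 5958*I*√33) - 137 = -173 + 5958*I*√33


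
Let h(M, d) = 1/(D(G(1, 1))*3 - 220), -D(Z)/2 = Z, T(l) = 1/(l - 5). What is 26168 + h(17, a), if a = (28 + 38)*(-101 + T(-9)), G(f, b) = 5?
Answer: 6541999/250 ≈ 26168.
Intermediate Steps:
T(l) = 1/(-5 + l)
D(Z) = -2*Z
a = -46695/7 (a = (28 + 38)*(-101 + 1/(-5 - 9)) = 66*(-101 + 1/(-14)) = 66*(-101 - 1/14) = 66*(-1415/14) = -46695/7 ≈ -6670.7)
h(M, d) = -1/250 (h(M, d) = 1/(-2*5*3 - 220) = 1/(-10*3 - 220) = 1/(-30 - 220) = 1/(-250) = -1/250)
26168 + h(17, a) = 26168 - 1/250 = 6541999/250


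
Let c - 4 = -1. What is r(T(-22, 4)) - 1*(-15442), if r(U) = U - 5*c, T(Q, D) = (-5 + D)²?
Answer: 15428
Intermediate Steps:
c = 3 (c = 4 - 1 = 3)
r(U) = -15 + U (r(U) = U - 5*3 = U - 15 = -15 + U)
r(T(-22, 4)) - 1*(-15442) = (-15 + (-5 + 4)²) - 1*(-15442) = (-15 + (-1)²) + 15442 = (-15 + 1) + 15442 = -14 + 15442 = 15428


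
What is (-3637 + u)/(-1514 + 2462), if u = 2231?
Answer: -703/474 ≈ -1.4831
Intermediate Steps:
(-3637 + u)/(-1514 + 2462) = (-3637 + 2231)/(-1514 + 2462) = -1406/948 = -1406*1/948 = -703/474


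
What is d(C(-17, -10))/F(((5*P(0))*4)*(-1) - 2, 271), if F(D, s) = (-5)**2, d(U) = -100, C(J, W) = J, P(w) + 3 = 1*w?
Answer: -4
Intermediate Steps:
P(w) = -3 + w (P(w) = -3 + 1*w = -3 + w)
F(D, s) = 25
d(C(-17, -10))/F(((5*P(0))*4)*(-1) - 2, 271) = -100/25 = -100*1/25 = -4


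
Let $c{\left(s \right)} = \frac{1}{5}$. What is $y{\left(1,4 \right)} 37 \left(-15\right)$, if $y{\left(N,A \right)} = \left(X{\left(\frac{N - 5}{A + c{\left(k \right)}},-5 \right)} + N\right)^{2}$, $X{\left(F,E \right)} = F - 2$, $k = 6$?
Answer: $- \frac{310985}{147} \approx -2115.5$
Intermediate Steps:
$c{\left(s \right)} = \frac{1}{5}$
$X{\left(F,E \right)} = -2 + F$
$y{\left(N,A \right)} = \left(-2 + N + \frac{-5 + N}{\frac{1}{5} + A}\right)^{2}$ ($y{\left(N,A \right)} = \left(\left(-2 + \frac{N - 5}{A + \frac{1}{5}}\right) + N\right)^{2} = \left(\left(-2 + \frac{-5 + N}{\frac{1}{5} + A}\right) + N\right)^{2} = \left(-2 + N + \frac{-5 + N}{\frac{1}{5} + A}\right)^{2}$)
$y{\left(1,4 \right)} 37 \left(-15\right) = \left(-2 + 1 + \frac{-5 + 1}{\frac{1}{5} + 4}\right)^{2} \cdot 37 \left(-15\right) = \left(-2 + 1 + \frac{1}{\frac{21}{5}} \left(-4\right)\right)^{2} \cdot 37 \left(-15\right) = \left(-2 + 1 + \frac{5}{21} \left(-4\right)\right)^{2} \cdot 37 \left(-15\right) = \left(-2 + 1 - \frac{20}{21}\right)^{2} \cdot 37 \left(-15\right) = \left(- \frac{41}{21}\right)^{2} \cdot 37 \left(-15\right) = \frac{1681}{441} \cdot 37 \left(-15\right) = \frac{62197}{441} \left(-15\right) = - \frac{310985}{147}$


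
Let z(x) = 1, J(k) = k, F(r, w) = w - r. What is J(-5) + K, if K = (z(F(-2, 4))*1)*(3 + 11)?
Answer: 9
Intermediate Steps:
K = 14 (K = (1*1)*(3 + 11) = 1*14 = 14)
J(-5) + K = -5 + 14 = 9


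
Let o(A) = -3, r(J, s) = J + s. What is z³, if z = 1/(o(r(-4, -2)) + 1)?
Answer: -⅛ ≈ -0.12500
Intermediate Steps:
z = -½ (z = 1/(-3 + 1) = 1/(-2) = -½ ≈ -0.50000)
z³ = (-½)³ = -⅛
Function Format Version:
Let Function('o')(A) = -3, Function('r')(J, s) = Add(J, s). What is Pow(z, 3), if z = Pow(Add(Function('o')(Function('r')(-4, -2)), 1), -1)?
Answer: Rational(-1, 8) ≈ -0.12500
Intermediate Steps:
z = Rational(-1, 2) (z = Pow(Add(-3, 1), -1) = Pow(-2, -1) = Rational(-1, 2) ≈ -0.50000)
Pow(z, 3) = Pow(Rational(-1, 2), 3) = Rational(-1, 8)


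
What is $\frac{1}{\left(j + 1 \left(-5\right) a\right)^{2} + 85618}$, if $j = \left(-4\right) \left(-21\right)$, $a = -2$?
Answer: $\frac{1}{94454} \approx 1.0587 \cdot 10^{-5}$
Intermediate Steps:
$j = 84$
$\frac{1}{\left(j + 1 \left(-5\right) a\right)^{2} + 85618} = \frac{1}{\left(84 + 1 \left(-5\right) \left(-2\right)\right)^{2} + 85618} = \frac{1}{\left(84 - -10\right)^{2} + 85618} = \frac{1}{\left(84 + 10\right)^{2} + 85618} = \frac{1}{94^{2} + 85618} = \frac{1}{8836 + 85618} = \frac{1}{94454}$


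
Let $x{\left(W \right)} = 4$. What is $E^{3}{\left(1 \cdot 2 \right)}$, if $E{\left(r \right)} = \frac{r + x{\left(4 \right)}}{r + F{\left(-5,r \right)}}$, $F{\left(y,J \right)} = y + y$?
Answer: $- \frac{27}{64} \approx -0.42188$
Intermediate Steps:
$F{\left(y,J \right)} = 2 y$
$E{\left(r \right)} = \frac{4 + r}{-10 + r}$ ($E{\left(r \right)} = \frac{r + 4}{r + 2 \left(-5\right)} = \frac{4 + r}{r - 10} = \frac{4 + r}{-10 + r}$)
$E^{3}{\left(1 \cdot 2 \right)} = \left(\frac{4 + 1 \cdot 2}{-10 + 1 \cdot 2}\right)^{3} = \left(\frac{4 + 2}{-10 + 2}\right)^{3} = \left(\frac{1}{-8} \cdot 6\right)^{3} = \left(\left(- \frac{1}{8}\right) 6\right)^{3} = \left(- \frac{3}{4}\right)^{3} = - \frac{27}{64}$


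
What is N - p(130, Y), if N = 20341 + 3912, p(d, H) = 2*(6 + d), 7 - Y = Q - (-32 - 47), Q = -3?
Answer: 23981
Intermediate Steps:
Y = -69 (Y = 7 - (-3 - (-32 - 47)) = 7 - (-3 - 1*(-79)) = 7 - (-3 + 79) = 7 - 1*76 = 7 - 76 = -69)
p(d, H) = 12 + 2*d
N = 24253
N - p(130, Y) = 24253 - (12 + 2*130) = 24253 - (12 + 260) = 24253 - 1*272 = 24253 - 272 = 23981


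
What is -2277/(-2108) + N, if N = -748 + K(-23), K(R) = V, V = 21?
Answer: -1530239/2108 ≈ -725.92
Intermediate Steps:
K(R) = 21
N = -727 (N = -748 + 21 = -727)
-2277/(-2108) + N = -2277/(-2108) - 727 = -2277*(-1/2108) - 727 = 2277/2108 - 727 = -1530239/2108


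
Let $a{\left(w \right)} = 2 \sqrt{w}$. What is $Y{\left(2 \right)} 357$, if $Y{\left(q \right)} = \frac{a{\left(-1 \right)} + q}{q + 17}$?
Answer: $\frac{714}{19} + \frac{714 i}{19} \approx 37.579 + 37.579 i$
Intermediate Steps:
$Y{\left(q \right)} = \frac{q + 2 i}{17 + q}$ ($Y{\left(q \right)} = \frac{2 \sqrt{-1} + q}{q + 17} = \frac{2 i + q}{17 + q} = \frac{q + 2 i}{17 + q}$)
$Y{\left(2 \right)} 357 = \frac{2 + 2 i}{17 + 2} \cdot 357 = \frac{2 + 2 i}{19} \cdot 357 = \left(\frac{2}{19} + \frac{2 i}{19}\right) 357 = \frac{714}{19} + \frac{714 i}{19}$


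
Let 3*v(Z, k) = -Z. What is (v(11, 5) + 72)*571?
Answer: 117055/3 ≈ 39018.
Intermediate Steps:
v(Z, k) = -Z/3 (v(Z, k) = (-Z)/3 = -Z/3)
(v(11, 5) + 72)*571 = (-1/3*11 + 72)*571 = (-11/3 + 72)*571 = (205/3)*571 = 117055/3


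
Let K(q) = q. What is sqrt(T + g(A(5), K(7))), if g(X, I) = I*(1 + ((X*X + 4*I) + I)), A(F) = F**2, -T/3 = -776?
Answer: sqrt(6955) ≈ 83.397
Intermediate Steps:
T = 2328 (T = -3*(-776) = 2328)
g(X, I) = I*(1 + X**2 + 5*I) (g(X, I) = I*(1 + ((X**2 + 4*I) + I)) = I*(1 + (X**2 + 5*I)) = I*(1 + X**2 + 5*I))
sqrt(T + g(A(5), K(7))) = sqrt(2328 + 7*(1 + (5**2)**2 + 5*7)) = sqrt(2328 + 7*(1 + 25**2 + 35)) = sqrt(2328 + 7*(1 + 625 + 35)) = sqrt(2328 + 7*661) = sqrt(2328 + 4627) = sqrt(6955)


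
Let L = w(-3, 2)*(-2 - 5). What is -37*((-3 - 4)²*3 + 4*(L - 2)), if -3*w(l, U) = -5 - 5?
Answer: -5069/3 ≈ -1689.7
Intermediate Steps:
w(l, U) = 10/3 (w(l, U) = -(-5 - 5)/3 = -⅓*(-10) = 10/3)
L = -70/3 (L = 10*(-2 - 5)/3 = (10/3)*(-7) = -70/3 ≈ -23.333)
-37*((-3 - 4)²*3 + 4*(L - 2)) = -37*((-3 - 4)²*3 + 4*(-70/3 - 2)) = -37*((-7)²*3 + 4*(-76/3)) = -37*(49*3 - 304/3) = -37*(147 - 304/3) = -37*137/3 = -5069/3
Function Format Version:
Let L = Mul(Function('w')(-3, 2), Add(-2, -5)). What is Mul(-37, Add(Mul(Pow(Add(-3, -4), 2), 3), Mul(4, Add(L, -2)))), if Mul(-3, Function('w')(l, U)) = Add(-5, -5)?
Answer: Rational(-5069, 3) ≈ -1689.7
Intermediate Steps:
Function('w')(l, U) = Rational(10, 3) (Function('w')(l, U) = Mul(Rational(-1, 3), Add(-5, -5)) = Mul(Rational(-1, 3), -10) = Rational(10, 3))
L = Rational(-70, 3) (L = Mul(Rational(10, 3), Add(-2, -5)) = Mul(Rational(10, 3), -7) = Rational(-70, 3) ≈ -23.333)
Mul(-37, Add(Mul(Pow(Add(-3, -4), 2), 3), Mul(4, Add(L, -2)))) = Mul(-37, Add(Mul(Pow(Add(-3, -4), 2), 3), Mul(4, Add(Rational(-70, 3), -2)))) = Mul(-37, Add(Mul(Pow(-7, 2), 3), Mul(4, Rational(-76, 3)))) = Mul(-37, Add(Mul(49, 3), Rational(-304, 3))) = Mul(-37, Add(147, Rational(-304, 3))) = Mul(-37, Rational(137, 3)) = Rational(-5069, 3)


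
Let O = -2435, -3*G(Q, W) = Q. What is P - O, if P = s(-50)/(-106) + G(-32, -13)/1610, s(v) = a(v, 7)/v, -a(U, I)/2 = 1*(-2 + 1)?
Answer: 3116687213/1279950 ≈ 2435.0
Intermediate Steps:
a(U, I) = 2 (a(U, I) = -2*(-2 + 1) = -2*(-1) = 2)
G(Q, W) = -Q/3
s(v) = 2/v
P = 8963/1279950 (P = (2/(-50))/(-106) - ⅓*(-32)/1610 = (2*(-1/50))*(-1/106) + (32/3)*(1/1610) = -1/25*(-1/106) + 16/2415 = 1/2650 + 16/2415 = 8963/1279950 ≈ 0.0070026)
P - O = 8963/1279950 - 1*(-2435) = 8963/1279950 + 2435 = 3116687213/1279950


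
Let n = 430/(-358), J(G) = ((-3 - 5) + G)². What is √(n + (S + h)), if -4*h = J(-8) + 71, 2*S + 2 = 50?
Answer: I*√7555411/358 ≈ 7.678*I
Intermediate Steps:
J(G) = (-8 + G)²
S = 24 (S = -1 + (½)*50 = -1 + 25 = 24)
h = -327/4 (h = -((-8 - 8)² + 71)/4 = -((-16)² + 71)/4 = -(256 + 71)/4 = -¼*327 = -327/4 ≈ -81.750)
n = -215/179 (n = 430*(-1/358) = -215/179 ≈ -1.2011)
√(n + (S + h)) = √(-215/179 + (24 - 327/4)) = √(-215/179 - 231/4) = √(-42209/716) = I*√7555411/358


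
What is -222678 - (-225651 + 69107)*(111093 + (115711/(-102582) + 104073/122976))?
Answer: 380877660445863598/21901257 ≈ 1.7391e+10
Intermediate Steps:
-222678 - (-225651 + 69107)*(111093 + (115711/(-102582) + 104073/122976)) = -222678 - (-156544)*(111093 + (115711*(-1/102582) + 104073*(1/122976))) = -222678 - (-156544)*(111093 + (-115711/102582 + 34691/40992)) = -222678 - (-156544)*(111093 - 197425525/700840224) = -222678 - (-156544)*77858245579307/700840224 = -222678 - 1*(-380882537373969844/21901257) = -222678 + 380882537373969844/21901257 = 380877660445863598/21901257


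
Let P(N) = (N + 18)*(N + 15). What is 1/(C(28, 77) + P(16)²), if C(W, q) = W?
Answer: 1/1110944 ≈ 9.0014e-7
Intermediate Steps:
P(N) = (15 + N)*(18 + N) (P(N) = (18 + N)*(15 + N) = (15 + N)*(18 + N))
1/(C(28, 77) + P(16)²) = 1/(28 + (270 + 16² + 33*16)²) = 1/(28 + (270 + 256 + 528)²) = 1/(28 + 1054²) = 1/(28 + 1110916) = 1/1110944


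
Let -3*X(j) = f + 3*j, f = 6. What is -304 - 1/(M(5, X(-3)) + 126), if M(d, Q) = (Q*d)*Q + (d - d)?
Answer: -39825/131 ≈ -304.01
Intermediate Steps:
X(j) = -2 - j (X(j) = -(6 + 3*j)/3 = -2 - j)
M(d, Q) = d*Q**2 (M(d, Q) = d*Q**2 + 0 = d*Q**2)
-304 - 1/(M(5, X(-3)) + 126) = -304 - 1/(5*(-2 - 1*(-3))**2 + 126) = -304 - 1/(5*(-2 + 3)**2 + 126) = -304 - 1/(5*1**2 + 126) = -304 - 1/(5*1 + 126) = -304 - 1/(5 + 126) = -304 - 1/131 = -39825/131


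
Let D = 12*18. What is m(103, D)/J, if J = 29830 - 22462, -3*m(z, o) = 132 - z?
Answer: -29/22104 ≈ -0.0013120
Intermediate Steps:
D = 216
m(z, o) = -44 + z/3 (m(z, o) = -(132 - z)/3 = -44 + z/3)
J = 7368
m(103, D)/J = (-44 + (⅓)*103)/7368 = (-44 + 103/3)*(1/7368) = -29/3*1/7368 = -29/22104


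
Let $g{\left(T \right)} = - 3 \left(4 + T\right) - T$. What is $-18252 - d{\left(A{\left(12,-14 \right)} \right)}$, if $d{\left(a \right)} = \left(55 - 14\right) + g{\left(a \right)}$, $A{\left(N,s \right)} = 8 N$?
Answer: $-17897$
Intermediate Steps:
$g{\left(T \right)} = -12 - 4 T$ ($g{\left(T \right)} = \left(-12 - 3 T\right) - T = -12 - 4 T$)
$d{\left(a \right)} = 29 - 4 a$ ($d{\left(a \right)} = \left(55 - 14\right) - \left(12 + 4 a\right) = 41 - \left(12 + 4 a\right) = 29 - 4 a$)
$-18252 - d{\left(A{\left(12,-14 \right)} \right)} = -18252 - \left(29 - 4 \cdot 8 \cdot 12\right) = -18252 - \left(29 - 384\right) = -18252 - -355 = -18252 + 355 = -17897$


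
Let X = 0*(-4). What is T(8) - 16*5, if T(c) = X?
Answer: -80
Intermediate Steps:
X = 0
T(c) = 0
T(8) - 16*5 = 0 - 16*5 = 0 - 80 = -80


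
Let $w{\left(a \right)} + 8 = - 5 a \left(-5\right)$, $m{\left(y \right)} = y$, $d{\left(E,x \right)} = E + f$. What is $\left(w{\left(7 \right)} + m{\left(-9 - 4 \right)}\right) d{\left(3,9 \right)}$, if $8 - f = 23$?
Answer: $-1848$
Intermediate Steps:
$f = -15$ ($f = 8 - 23 = -15$)
$d{\left(E,x \right)} = -15 + E$ ($d{\left(E,x \right)} = E - 15 = -15 + E$)
$w{\left(a \right)} = -8 + 25 a$ ($w{\left(a \right)} = -8 + - 5 a \left(-5\right) = -8 + 25 a$)
$\left(w{\left(7 \right)} + m{\left(-9 - 4 \right)}\right) d{\left(3,9 \right)} = \left(\left(-8 + 25 \cdot 7\right) - 13\right) \left(-15 + 3\right) = \left(\left(-8 + 175\right) - 13\right) \left(-12\right) = \left(167 - 13\right) \left(-12\right) = 154 \left(-12\right) = -1848$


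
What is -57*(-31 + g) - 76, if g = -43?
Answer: 4142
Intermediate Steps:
-57*(-31 + g) - 76 = -57*(-31 - 43) - 76 = -57*(-74) - 76 = 4218 - 76 = 4142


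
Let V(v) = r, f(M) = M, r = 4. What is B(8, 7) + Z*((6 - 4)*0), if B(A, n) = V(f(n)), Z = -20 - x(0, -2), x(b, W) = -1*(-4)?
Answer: 4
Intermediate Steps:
x(b, W) = 4
V(v) = 4
Z = -24 (Z = -20 - 1*4 = -20 - 4 = -24)
B(A, n) = 4
B(8, 7) + Z*((6 - 4)*0) = 4 - 24*(6 - 4)*0 = 4 - 48*0 = 4 - 24*0 = 4 + 0 = 4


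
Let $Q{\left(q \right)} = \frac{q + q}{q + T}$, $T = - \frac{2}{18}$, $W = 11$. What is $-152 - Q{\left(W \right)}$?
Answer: $- \frac{7547}{49} \approx -154.02$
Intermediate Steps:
$T = - \frac{1}{9}$ ($T = \left(-2\right) \frac{1}{18} = - \frac{1}{9} \approx -0.11111$)
$Q{\left(q \right)} = \frac{2 q}{- \frac{1}{9} + q}$ ($Q{\left(q \right)} = \frac{q + q}{q - \frac{1}{9}} = \frac{2 q}{- \frac{1}{9} + q}$)
$-152 - Q{\left(W \right)} = -152 - 18 \cdot 11 \frac{1}{-1 + 9 \cdot 11} = -152 - 18 \cdot 11 \frac{1}{-1 + 99} = -152 - 18 \cdot 11 \cdot \frac{1}{98} = -152 - \frac{99}{49} = - \frac{7547}{49}$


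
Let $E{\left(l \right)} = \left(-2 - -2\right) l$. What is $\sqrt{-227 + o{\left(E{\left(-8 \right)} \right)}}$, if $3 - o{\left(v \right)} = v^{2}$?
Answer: $4 i \sqrt{14} \approx 14.967 i$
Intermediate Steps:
$E{\left(l \right)} = 0$ ($E{\left(l \right)} = \left(-2 + 2\right) l = 0 l = 0$)
$o{\left(v \right)} = 3 - v^{2}$
$\sqrt{-227 + o{\left(E{\left(-8 \right)} \right)}} = \sqrt{-227 + \left(3 - 0^{2}\right)} = \sqrt{-227 + \left(3 - 0\right)} = \sqrt{-227 + \left(3 + 0\right)} = \sqrt{-227 + 3} = \sqrt{-224} = 4 i \sqrt{14}$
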